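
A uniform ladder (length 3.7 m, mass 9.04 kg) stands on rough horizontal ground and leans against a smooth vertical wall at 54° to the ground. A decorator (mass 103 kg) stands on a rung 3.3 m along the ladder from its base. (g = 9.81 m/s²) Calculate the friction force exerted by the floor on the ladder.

Torques about the foot: N_wall · 3.7 sin 54° = 9.04×9.81×1.85 cos 54° + 103×9.81×3.3 cos 54° → N_wall = 686.97 N.
ΣF_x = 0: f_floor = N_wall = 686.97 N.

f ≈ 687 N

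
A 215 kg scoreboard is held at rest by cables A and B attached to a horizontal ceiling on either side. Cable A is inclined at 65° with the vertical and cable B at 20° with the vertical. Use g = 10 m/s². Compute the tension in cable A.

Angles from the horizontal: cable A is 90° − 65° = 25°, cable B is 90° − 20° = 70°.
Weight W = 215 × 10 = 2150 N acts straight down.
Horizontal: T_A cos 25° = T_B cos 70°  →  T_B = 2.65 T_A.
Vertical: T_A sin 25° + T_B sin 70° = 2150.
Substituting the horizontal relation into the vertical equation gives 2.913 T_A = 2150, so T_A = 738.2 N.

T_A ≈ 738 N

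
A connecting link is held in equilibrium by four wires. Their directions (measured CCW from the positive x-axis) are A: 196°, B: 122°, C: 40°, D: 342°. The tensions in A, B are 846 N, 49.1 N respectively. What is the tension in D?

Resolve: ΣF_x = 846 cos 196° + 49.1 cos 122° + T_C cos 40° + T_D cos 342° = 0.
        ΣF_y = 846 sin 196° + 49.1 sin 122° + T_C sin 40° + T_D sin 342° = 0.
The known terms sum to (-839.2, -191.6) N, so 0.7660 T_C + 0.9511 T_D = 839.2 and 0.6428 T_C − 0.3090 T_D = 191.6.
Solving simultaneously: T_C = 520.6 N, T_D = 463.1 N.

T_D ≈ 463 N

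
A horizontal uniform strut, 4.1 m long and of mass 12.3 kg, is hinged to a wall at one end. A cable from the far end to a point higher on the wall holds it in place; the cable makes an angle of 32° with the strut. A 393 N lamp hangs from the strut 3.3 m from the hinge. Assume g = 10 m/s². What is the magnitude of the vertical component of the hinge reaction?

|H_y| ≈ 138 N

Take torques about the hinge: T sin 32° · 4.1 = 12.3×10×2.05 + 393×3.3 = 1549 N·m.
So T = 1549 / (0.5299 × 4.1) = 712.97 N.
ΣF_y = 0: H_y = (12.3×10 + 393) − T sin 32° = 516 − 377.82 = 138.18 N.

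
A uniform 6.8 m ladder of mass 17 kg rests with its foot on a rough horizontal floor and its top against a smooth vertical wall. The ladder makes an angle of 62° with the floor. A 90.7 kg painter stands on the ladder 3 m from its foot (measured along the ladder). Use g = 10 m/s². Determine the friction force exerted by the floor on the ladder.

f ≈ 258 N

Torques about the foot: N_wall · 6.8 sin 62° = 17×10×3.4 cos 62° + 90.7×10×3 cos 62° → N_wall = 257.96 N.
ΣF_x = 0: f_floor = N_wall = 257.96 N.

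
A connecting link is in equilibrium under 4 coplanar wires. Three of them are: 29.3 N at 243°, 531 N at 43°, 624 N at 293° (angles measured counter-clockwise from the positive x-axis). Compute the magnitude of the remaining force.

Sum the known components: ΣF_x = 618.9 N, ΣF_y = -238.4 N.
For equilibrium the remaining force must supply (−ΣF_x, −ΣF_y) = (-618.9, 238.4) N.
Magnitude = √((-618.9)² + (238.4)²) = 663.2 N; direction = atan2(238.4, -618.9) = 158.9°.

F ≈ 663 N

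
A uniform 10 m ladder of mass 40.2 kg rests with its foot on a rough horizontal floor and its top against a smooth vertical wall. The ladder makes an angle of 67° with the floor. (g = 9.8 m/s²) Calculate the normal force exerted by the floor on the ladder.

ΣF_y = 0: N_floor = 40.2×9.8 = 393.96 N.

N_floor ≈ 394 N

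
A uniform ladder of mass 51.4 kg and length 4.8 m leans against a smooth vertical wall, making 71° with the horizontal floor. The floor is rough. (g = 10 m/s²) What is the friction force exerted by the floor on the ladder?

Torques about the foot: N_wall · 4.8 sin 71° = 51.4×10×2.4 cos 71° → N_wall = 88.492 N.
ΣF_x = 0: f_floor = N_wall = 88.492 N.

f ≈ 88.5 N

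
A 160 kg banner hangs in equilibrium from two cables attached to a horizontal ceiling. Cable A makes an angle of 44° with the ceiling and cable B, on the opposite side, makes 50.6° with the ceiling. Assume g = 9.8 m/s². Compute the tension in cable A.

T_A ≈ 998 N

Weight W = 160 × 9.8 = 1568 N acts straight down.
Horizontal: T_A cos 44° = T_B cos 50.6°  →  T_B = 1.133 T_A.
Vertical: T_A sin 44° + T_B sin 50.6° = 1568.
Substituting the horizontal relation into the vertical equation gives 1.57 T_A = 1568, so T_A = 998.5 N.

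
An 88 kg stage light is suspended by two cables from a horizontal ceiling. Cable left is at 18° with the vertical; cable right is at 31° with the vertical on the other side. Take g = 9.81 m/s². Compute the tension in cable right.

Angles from the horizontal: cable left is 90° − 18° = 72°, cable right is 90° − 31° = 59°.
Weight W = 88 × 9.81 = 863.3 N acts straight down.
Horizontal: T_left cos 72° = T_right cos 59°  →  T_left = 1.667 T_right.
Vertical: T_left sin 72° + T_right sin 59° = 863.3.
Substituting the horizontal relation into the vertical equation gives 2.442 T_right = 863.3, so T_right = 353.5 N.

T_right ≈ 353 N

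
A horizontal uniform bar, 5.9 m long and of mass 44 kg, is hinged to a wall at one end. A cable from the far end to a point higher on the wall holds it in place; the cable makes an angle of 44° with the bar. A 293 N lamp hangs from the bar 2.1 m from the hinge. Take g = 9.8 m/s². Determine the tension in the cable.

Take torques about the hinge: T sin 44° · 5.9 = 44×9.8×2.95 + 293×2.1 = 1887.3 N·m.
So T = 1887.3 / (0.6947 × 5.9) = 460.5 N.

T ≈ 460 N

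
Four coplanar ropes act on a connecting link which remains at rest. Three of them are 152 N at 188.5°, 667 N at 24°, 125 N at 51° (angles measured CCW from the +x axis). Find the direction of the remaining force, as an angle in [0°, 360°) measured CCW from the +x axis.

θ ≈ 213°

Sum the known components: ΣF_x = 537.7 N, ΣF_y = 346 N.
For equilibrium the remaining force must supply (−ΣF_x, −ΣF_y) = (-537.7, -346) N.
Magnitude = √((-537.7)² + (-346)²) = 639.4 N; direction = atan2(-346, -537.7) = 212.8°.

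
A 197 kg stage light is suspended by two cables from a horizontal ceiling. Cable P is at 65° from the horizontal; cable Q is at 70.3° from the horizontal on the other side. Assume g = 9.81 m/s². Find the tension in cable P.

Weight W = 197 × 9.81 = 1933 N acts straight down.
Horizontal: T_P cos 65° = T_Q cos 70.3°  →  T_Q = 1.254 T_P.
Vertical: T_P sin 65° + T_Q sin 70.3° = 1933.
Substituting the horizontal relation into the vertical equation gives 2.087 T_P = 1933, so T_P = 926.2 N.

T_P ≈ 926 N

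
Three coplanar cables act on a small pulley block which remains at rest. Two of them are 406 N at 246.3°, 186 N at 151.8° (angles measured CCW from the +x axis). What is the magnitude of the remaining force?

F ≈ 433 N

Sum the known components: ΣF_x = -327.1 N, ΣF_y = -283.9 N.
For equilibrium the remaining force must supply (−ΣF_x, −ΣF_y) = (327.1, 283.9) N.
Magnitude = √((327.1)² + (283.9)²) = 433.1 N; direction = atan2(283.9, 327.1) = 41.0°.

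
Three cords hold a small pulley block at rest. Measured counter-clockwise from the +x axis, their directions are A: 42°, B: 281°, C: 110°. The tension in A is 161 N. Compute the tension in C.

T_C ≈ 882 N

Resolve: ΣF_x = 161 cos 42° + T_B cos 281° + T_C cos 110° = 0.
        ΣF_y = 161 sin 42° + T_B sin 281° + T_C sin 110° = 0.
The known terms sum to (119.6, 107.7) N, so 0.1908 T_B − 0.3420 T_C = -119.6 and -0.9816 T_B + 0.9397 T_C = -107.7.
Solving simultaneously: T_B = 954.2 N, T_C = 882.2 N.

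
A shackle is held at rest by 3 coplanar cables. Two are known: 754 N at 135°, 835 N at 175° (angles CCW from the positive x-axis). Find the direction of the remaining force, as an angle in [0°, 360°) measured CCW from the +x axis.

Sum the known components: ΣF_x = -1365 N, ΣF_y = 605.9 N.
For equilibrium the remaining force must supply (−ΣF_x, −ΣF_y) = (1365, -605.9) N.
Magnitude = √((1365)² + (-605.9)²) = 1493 N; direction = atan2(-605.9, 1365) = 336.1°.

θ ≈ 336°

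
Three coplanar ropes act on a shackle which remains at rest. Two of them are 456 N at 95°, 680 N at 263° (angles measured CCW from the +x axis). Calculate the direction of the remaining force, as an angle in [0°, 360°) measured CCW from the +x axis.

Sum the known components: ΣF_x = -122.6 N, ΣF_y = -220.7 N.
For equilibrium the remaining force must supply (−ΣF_x, −ΣF_y) = (122.6, 220.7) N.
Magnitude = √((122.6)² + (220.7)²) = 252.4 N; direction = atan2(220.7, 122.6) = 60.9°.

θ ≈ 60.9°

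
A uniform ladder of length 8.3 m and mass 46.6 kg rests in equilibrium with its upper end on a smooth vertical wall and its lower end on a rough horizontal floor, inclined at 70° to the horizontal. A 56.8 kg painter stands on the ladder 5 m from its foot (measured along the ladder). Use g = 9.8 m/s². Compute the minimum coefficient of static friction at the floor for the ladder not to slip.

μ_min ≈ 0.202

ΣF_y = 0: N_floor = 46.6×9.8 + 56.8×9.8 = 1013.3 N.
Torques about the foot: N_wall · 8.3 sin 70° = 46.6×9.8×4.15 cos 70° + 56.8×9.8×5 cos 70° → N_wall = 205.16 N.
ΣF_x = 0: f_floor = N_wall = 205.16 N.
μ_min = f_floor / N_floor = 205.16 / 1013.3 = 0.2025.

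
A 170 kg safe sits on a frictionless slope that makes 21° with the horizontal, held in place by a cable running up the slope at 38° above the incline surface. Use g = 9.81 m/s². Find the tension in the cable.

Take axes along and perpendicular to the incline. Weight components: W sin 21° = 597.7 N down-slope, W cos 21° = 1557 N into the surface.
Along incline: T cos 38° = W sin 21° → T = 758.4 N.
Perpendicular: N = W cos 21° − T sin 38° = 1090 N.

T ≈ 758 N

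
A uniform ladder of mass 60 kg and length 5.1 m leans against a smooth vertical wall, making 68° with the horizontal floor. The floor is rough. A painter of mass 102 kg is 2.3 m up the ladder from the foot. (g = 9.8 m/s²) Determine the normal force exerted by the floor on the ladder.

N_floor ≈ 1590 N

ΣF_y = 0: N_floor = 60×9.8 + 102×9.8 = 1587.6 N.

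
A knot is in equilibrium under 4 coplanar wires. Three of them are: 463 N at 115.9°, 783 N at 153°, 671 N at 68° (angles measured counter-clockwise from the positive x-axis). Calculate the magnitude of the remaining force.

Sum the known components: ΣF_x = -648.5 N, ΣF_y = 1394 N.
For equilibrium the remaining force must supply (−ΣF_x, −ΣF_y) = (648.5, -1394) N.
Magnitude = √((648.5)² + (-1394)²) = 1538 N; direction = atan2(-1394, 648.5) = 294.9°.

F ≈ 1540 N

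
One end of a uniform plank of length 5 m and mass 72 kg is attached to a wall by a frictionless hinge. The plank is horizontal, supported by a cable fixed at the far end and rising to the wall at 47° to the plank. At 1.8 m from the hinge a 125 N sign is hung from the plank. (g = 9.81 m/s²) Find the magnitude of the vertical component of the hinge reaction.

|H_y| ≈ 433 N

Take torques about the hinge: T sin 47° · 5 = 72×9.81×2.5 + 125×1.8 = 1990.8 N·m.
So T = 1990.8 / (0.7314 × 5) = 544.42 N.
ΣF_y = 0: H_y = (72×9.81 + 125) − T sin 47° = 831.32 − 398.16 = 433.16 N.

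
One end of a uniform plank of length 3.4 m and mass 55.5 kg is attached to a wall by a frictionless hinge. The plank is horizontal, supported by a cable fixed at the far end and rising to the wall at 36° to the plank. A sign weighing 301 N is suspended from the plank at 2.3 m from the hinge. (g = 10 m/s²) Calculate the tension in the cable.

Take torques about the hinge: T sin 36° · 3.4 = 55.5×10×1.7 + 301×2.3 = 1635.8 N·m.
So T = 1635.8 / (0.5878 × 3.4) = 818.53 N.

T ≈ 819 N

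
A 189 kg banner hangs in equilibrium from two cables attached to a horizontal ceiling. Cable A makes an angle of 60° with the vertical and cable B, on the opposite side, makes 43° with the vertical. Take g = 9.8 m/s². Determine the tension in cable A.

Angles from the horizontal: cable A is 90° − 60° = 30°, cable B is 90° − 43° = 47°.
Weight W = 189 × 9.8 = 1852 N acts straight down.
Horizontal: T_A cos 30° = T_B cos 47°  →  T_B = 1.27 T_A.
Vertical: T_A sin 30° + T_B sin 47° = 1852.
Substituting the horizontal relation into the vertical equation gives 1.429 T_A = 1852, so T_A = 1296 N.

T_A ≈ 1300 N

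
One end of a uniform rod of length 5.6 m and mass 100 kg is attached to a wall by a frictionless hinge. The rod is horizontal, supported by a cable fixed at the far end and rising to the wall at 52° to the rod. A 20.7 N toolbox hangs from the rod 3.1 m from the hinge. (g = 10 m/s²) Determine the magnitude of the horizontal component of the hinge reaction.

H_x ≈ 400 N

Take torques about the hinge: T sin 52° · 5.6 = 100×10×2.8 + 20.7×3.1 = 2864.2 N·m.
So T = 2864.2 / (0.7880 × 5.6) = 649.05 N.
ΣF_x = 0: H_x = T cos 52° = 399.6 N.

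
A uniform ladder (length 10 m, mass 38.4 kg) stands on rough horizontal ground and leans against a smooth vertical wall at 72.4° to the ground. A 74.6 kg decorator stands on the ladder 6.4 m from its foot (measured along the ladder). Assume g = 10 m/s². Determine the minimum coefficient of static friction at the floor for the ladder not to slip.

ΣF_y = 0: N_floor = 38.4×10 + 74.6×10 = 1130 N.
Torques about the foot: N_wall · 10 sin 72.4° = 38.4×10×5 cos 72.4° + 74.6×10×6.4 cos 72.4° → N_wall = 212.36 N.
ΣF_x = 0: f_floor = N_wall = 212.36 N.
μ_min = f_floor / N_floor = 212.36 / 1130 = 0.1879.

μ_min ≈ 0.188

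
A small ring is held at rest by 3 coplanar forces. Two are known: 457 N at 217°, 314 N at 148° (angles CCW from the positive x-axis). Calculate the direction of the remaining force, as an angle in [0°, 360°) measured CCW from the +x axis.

Sum the known components: ΣF_x = -631.3 N, ΣF_y = -108.6 N.
For equilibrium the remaining force must supply (−ΣF_x, −ΣF_y) = (631.3, 108.6) N.
Magnitude = √((631.3)² + (108.6)²) = 640.5 N; direction = atan2(108.6, 631.3) = 9.8°.

θ ≈ 9.76°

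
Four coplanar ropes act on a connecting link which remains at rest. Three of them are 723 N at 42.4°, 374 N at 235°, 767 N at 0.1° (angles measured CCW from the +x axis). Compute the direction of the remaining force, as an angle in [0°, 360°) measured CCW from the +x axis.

Sum the known components: ΣF_x = 1086 N, ΣF_y = 182.5 N.
For equilibrium the remaining force must supply (−ΣF_x, −ΣF_y) = (-1086, -182.5) N.
Magnitude = √((-1086)² + (-182.5)²) = 1102 N; direction = atan2(-182.5, -1086) = 189.5°.

θ ≈ 190°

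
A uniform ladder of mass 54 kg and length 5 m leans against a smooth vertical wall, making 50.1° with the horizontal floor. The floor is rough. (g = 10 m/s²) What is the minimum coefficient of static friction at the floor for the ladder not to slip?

ΣF_y = 0: N_floor = 54×10 = 540 N.
Torques about the foot: N_wall · 5 sin 50.1° = 54×10×2.5 cos 50.1° → N_wall = 225.76 N.
ΣF_x = 0: f_floor = N_wall = 225.76 N.
μ_min = f_floor / N_floor = 225.76 / 540 = 0.4181.

μ_min ≈ 0.418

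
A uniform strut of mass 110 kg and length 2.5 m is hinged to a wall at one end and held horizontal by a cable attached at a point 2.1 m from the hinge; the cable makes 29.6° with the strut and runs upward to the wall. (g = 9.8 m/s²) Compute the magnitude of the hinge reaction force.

|H| ≈ 1210 N

Take torques about the hinge: T sin 29.6° · 2.1 = 110×9.8×1.25 = 1347.5 N·m.
So T = 1347.5 / (0.4939 × 2.1) = 1299.1 N.
ΣF_x = 0: H_x = T cos 29.6° = 1129.5 N.
ΣF_y = 0: H_y = (110×9.8) − T sin 29.6° = 1078 − 641.67 = 436.33 N.
|H| = √(H_x² + H_y²) = √((1129.5)² + (436.33)²) = 1210.9 N.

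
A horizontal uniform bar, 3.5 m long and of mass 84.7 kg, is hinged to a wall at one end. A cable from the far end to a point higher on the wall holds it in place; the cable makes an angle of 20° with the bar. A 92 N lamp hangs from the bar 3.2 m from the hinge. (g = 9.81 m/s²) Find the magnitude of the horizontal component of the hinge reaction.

H_x ≈ 1370 N

Take torques about the hinge: T sin 20° · 3.5 = 84.7×9.81×1.75 + 92×3.2 = 1748.5 N·m.
So T = 1748.5 / (0.3420 × 3.5) = 1460.6 N.
ΣF_x = 0: H_x = T cos 20° = 1372.6 N.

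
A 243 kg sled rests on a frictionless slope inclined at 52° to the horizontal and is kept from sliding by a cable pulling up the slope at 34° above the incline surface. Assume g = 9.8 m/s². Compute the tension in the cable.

Take axes along and perpendicular to the incline. Weight components: W sin 52° = 1877 N down-slope, W cos 52° = 1466 N into the surface.
Along incline: T cos 34° = W sin 52° → T = 2264 N.
Perpendicular: N = W cos 52° − T sin 34° = 200.4 N.

T ≈ 2260 N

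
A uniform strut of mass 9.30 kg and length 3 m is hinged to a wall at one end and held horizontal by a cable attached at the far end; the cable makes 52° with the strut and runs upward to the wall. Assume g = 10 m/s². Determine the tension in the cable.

T ≈ 59 N

Take torques about the hinge: T sin 52° · 3 = 9.30×10×1.5 = 139.5 N·m.
So T = 139.5 / (0.7880 × 3) = 59.009 N.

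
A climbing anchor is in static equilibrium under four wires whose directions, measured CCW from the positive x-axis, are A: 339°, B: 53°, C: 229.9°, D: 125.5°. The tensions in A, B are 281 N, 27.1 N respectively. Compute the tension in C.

Resolve: ΣF_x = 281 cos 339° + 27.1 cos 53° + T_C cos 229.9° + T_D cos 125.5° = 0.
        ΣF_y = 281 sin 339° + 27.1 sin 53° + T_C sin 229.9° + T_D sin 125.5° = 0.
The known terms sum to (278.6, -79.06) N, so -0.6441 T_C − 0.5807 T_D = -278.6 and -0.7649 T_C + 0.8141 T_D = 79.06.
Solving simultaneously: T_C = 186.8 N, T_D = 272.6 N.

T_C ≈ 187 N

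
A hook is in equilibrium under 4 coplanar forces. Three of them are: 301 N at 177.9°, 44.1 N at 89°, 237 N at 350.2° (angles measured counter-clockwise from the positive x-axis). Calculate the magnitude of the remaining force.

F ≈ 68.1 N

Sum the known components: ΣF_x = -66.49 N, ΣF_y = 14.78 N.
For equilibrium the remaining force must supply (−ΣF_x, −ΣF_y) = (66.49, -14.78) N.
Magnitude = √((66.49)² + (-14.78)²) = 68.11 N; direction = atan2(-14.78, 66.49) = 347.5°.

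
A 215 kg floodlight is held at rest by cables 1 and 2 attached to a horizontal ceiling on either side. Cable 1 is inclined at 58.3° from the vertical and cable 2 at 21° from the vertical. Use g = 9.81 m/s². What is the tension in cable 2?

Angles from the horizontal: cable 1 is 90° − 58.3° = 31.7°, cable 2 is 90° − 21° = 69°.
Weight W = 215 × 9.81 = 2109 N acts straight down.
Horizontal: T_1 cos 31.7° = T_2 cos 69°  →  T_1 = 0.4212 T_2.
Vertical: T_1 sin 31.7° + T_2 sin 69° = 2109.
Substituting the horizontal relation into the vertical equation gives 1.155 T_2 = 2109, so T_2 = 1826 N.

T_2 ≈ 1830 N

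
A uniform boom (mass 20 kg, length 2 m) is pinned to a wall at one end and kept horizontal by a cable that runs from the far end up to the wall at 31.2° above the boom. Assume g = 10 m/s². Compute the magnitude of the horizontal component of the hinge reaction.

H_x ≈ 165 N

Take torques about the hinge: T sin 31.2° · 2 = 20×10×1 = 200 N·m.
So T = 200 / (0.5180 × 2) = 193.04 N.
ΣF_x = 0: H_x = T cos 31.2° = 165.12 N.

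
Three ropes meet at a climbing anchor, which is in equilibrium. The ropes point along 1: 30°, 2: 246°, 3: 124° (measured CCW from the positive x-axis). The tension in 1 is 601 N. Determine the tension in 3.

T_3 ≈ 417 N

Resolve: ΣF_x = 601 cos 30° + T_2 cos 246° + T_3 cos 124° = 0.
        ΣF_y = 601 sin 30° + T_2 sin 246° + T_3 sin 124° = 0.
The known terms sum to (520.5, 300.5) N, so -0.4067 T_2 − 0.5592 T_3 = -520.5 and -0.9135 T_2 + 0.8290 T_3 = -300.5.
Solving simultaneously: T_2 = 707 N, T_3 = 416.6 N.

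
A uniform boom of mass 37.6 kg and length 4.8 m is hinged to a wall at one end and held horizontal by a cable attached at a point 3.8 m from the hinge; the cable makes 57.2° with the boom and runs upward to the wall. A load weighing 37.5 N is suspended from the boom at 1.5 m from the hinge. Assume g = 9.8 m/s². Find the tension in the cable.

Take torques about the hinge: T sin 57.2° · 3.8 = 37.6×9.8×2.4 + 37.5×1.5 = 940.6 N·m.
So T = 940.6 / (0.8406 × 3.8) = 294.48 N.

T ≈ 294 N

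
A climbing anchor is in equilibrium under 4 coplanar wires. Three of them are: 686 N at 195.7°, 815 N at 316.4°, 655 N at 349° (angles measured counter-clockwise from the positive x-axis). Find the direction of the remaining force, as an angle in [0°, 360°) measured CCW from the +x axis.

θ ≈ 123°

Sum the known components: ΣF_x = 572.8 N, ΣF_y = -872.7 N.
For equilibrium the remaining force must supply (−ΣF_x, −ΣF_y) = (-572.8, 872.7) N.
Magnitude = √((-572.8)² + (872.7)²) = 1044 N; direction = atan2(872.7, -572.8) = 123.3°.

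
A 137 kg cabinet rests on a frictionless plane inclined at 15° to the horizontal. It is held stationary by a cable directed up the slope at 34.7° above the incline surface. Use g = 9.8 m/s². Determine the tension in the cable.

Take axes along and perpendicular to the incline. Weight components: W sin 15° = 347.5 N down-slope, W cos 15° = 1297 N into the surface.
Along incline: T cos 34.7° = W sin 15° → T = 422.7 N.
Perpendicular: N = W cos 15° − T sin 34.7° = 1056 N.

T ≈ 423 N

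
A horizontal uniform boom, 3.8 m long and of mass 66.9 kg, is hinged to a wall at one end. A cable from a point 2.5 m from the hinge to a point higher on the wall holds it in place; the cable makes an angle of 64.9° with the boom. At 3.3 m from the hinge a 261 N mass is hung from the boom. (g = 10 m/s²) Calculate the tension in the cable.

Take torques about the hinge: T sin 64.9° · 2.5 = 66.9×10×1.9 + 261×3.3 = 2132.4 N·m.
So T = 2132.4 / (0.9056 × 2.5) = 941.91 N.

T ≈ 942 N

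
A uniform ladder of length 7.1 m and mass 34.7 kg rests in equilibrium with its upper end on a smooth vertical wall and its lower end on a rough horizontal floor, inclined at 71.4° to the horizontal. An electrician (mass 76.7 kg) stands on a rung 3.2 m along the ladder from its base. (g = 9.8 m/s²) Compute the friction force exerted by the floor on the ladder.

f ≈ 171 N

Torques about the foot: N_wall · 7.1 sin 71.4° = 34.7×9.8×3.55 cos 71.4° + 76.7×9.8×3.2 cos 71.4° → N_wall = 171.23 N.
ΣF_x = 0: f_floor = N_wall = 171.23 N.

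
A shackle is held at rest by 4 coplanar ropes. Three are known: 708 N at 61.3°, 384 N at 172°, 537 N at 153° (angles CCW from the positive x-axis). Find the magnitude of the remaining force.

Sum the known components: ΣF_x = -518.7 N, ΣF_y = 918.3 N.
For equilibrium the remaining force must supply (−ΣF_x, −ΣF_y) = (518.7, -918.3) N.
Magnitude = √((518.7)² + (-918.3)²) = 1055 N; direction = atan2(-918.3, 518.7) = 299.5°.

F ≈ 1050 N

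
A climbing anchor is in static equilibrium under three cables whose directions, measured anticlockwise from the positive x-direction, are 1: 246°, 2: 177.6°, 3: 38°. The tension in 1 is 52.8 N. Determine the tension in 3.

Resolve: ΣF_x = 52.8 cos 246° + T_2 cos 177.6° + T_3 cos 38° = 0.
        ΣF_y = 52.8 sin 246° + T_2 sin 177.6° + T_3 sin 38° = 0.
The known terms sum to (-21.48, -48.24) N, so -0.9991 T_2 + 0.7880 T_3 = 21.48 and 0.0419 T_2 + 0.6157 T_3 = 48.24.
Solving simultaneously: T_2 = 38.25 N, T_3 = 75.75 N.

T_3 ≈ 75.7 N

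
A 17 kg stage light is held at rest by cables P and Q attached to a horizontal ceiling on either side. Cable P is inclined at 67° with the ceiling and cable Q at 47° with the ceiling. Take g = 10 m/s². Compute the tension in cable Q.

Weight W = 17 × 10 = 170 N acts straight down.
Horizontal: T_P cos 67° = T_Q cos 47°  →  T_P = 1.745 T_Q.
Vertical: T_P sin 67° + T_Q sin 47° = 170.
Substituting the horizontal relation into the vertical equation gives 2.338 T_Q = 170, so T_Q = 72.71 N.

T_Q ≈ 72.7 N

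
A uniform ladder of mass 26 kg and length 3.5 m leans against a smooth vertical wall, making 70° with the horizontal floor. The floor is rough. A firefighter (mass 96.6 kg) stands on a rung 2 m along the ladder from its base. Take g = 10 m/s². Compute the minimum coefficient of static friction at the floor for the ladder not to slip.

ΣF_y = 0: N_floor = 26×10 + 96.6×10 = 1226 N.
Torques about the foot: N_wall · 3.5 sin 70° = 26×10×1.75 cos 70° + 96.6×10×2 cos 70° → N_wall = 248.23 N.
ΣF_x = 0: f_floor = N_wall = 248.23 N.
μ_min = f_floor / N_floor = 248.23 / 1226 = 0.2025.

μ_min ≈ 0.202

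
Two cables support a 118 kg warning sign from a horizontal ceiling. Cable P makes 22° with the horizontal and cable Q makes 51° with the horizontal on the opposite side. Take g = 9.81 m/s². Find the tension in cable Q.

Weight W = 118 × 9.81 = 1158 N acts straight down.
Horizontal: T_P cos 22° = T_Q cos 51°  →  T_P = 0.6787 T_Q.
Vertical: T_P sin 22° + T_Q sin 51° = 1158.
Substituting the horizontal relation into the vertical equation gives 1.031 T_Q = 1158, so T_Q = 1122 N.

T_Q ≈ 1120 N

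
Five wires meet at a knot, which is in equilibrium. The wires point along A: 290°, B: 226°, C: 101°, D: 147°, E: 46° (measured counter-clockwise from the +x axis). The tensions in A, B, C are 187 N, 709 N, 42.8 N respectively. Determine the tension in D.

T_D ≈ 136 N

Resolve: ΣF_x = 187 cos 290° + 709 cos 226° + 42.8 cos 101° + T_D cos 147° + T_E cos 46° = 0.
        ΣF_y = 187 sin 290° + 709 sin 226° + 42.8 sin 101° + T_D sin 147° + T_E sin 46° = 0.
The known terms sum to (-436.7, -643.7) N, so -0.8387 T_D + 0.6947 T_E = 436.7 and 0.5446 T_D + 0.7193 T_E = 643.7.
Solving simultaneously: T_D = 135.5 N, T_E = 792.3 N.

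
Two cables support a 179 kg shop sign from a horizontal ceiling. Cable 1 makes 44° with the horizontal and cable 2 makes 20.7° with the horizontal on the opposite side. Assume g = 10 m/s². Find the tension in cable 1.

Weight W = 179 × 10 = 1790 N acts straight down.
Horizontal: T_1 cos 44° = T_2 cos 20.7°  →  T_2 = 0.769 T_1.
Vertical: T_1 sin 44° + T_2 sin 20.7° = 1790.
Substituting the horizontal relation into the vertical equation gives 0.9665 T_1 = 1790, so T_1 = 1852 N.

T_1 ≈ 1850 N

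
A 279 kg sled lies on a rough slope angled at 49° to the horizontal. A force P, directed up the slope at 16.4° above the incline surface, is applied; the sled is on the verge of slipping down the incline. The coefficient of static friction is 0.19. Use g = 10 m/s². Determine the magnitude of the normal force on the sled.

N ≈ 1280 N

On the verge of sliding down the incline, friction equals μN and acts up the slope.
Perpendicular: N + P sin 16.4° = W cos 49° = 1830 N.
Along incline: P cos 16.4° + μN = W sin 49° with W sin 49° = 2106 N.
Solving the pair for P and N: P = 1941 N, N = 1282 N (and f = μN = 243.7 N).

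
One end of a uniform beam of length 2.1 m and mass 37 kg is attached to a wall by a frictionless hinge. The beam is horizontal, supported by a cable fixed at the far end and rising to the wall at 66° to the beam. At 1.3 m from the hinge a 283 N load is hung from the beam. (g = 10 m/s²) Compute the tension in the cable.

Take torques about the hinge: T sin 66° · 2.1 = 37×10×1.05 + 283×1.3 = 756.4 N·m.
So T = 756.4 / (0.9135 × 2.1) = 394.28 N.

T ≈ 394 N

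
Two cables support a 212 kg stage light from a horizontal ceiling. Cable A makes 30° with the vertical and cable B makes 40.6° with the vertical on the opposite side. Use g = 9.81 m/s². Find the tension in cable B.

Angles from the horizontal: cable A is 90° − 30° = 60°, cable B is 90° − 40.6° = 49.4°.
Weight W = 212 × 9.81 = 2080 N acts straight down.
Horizontal: T_A cos 60° = T_B cos 49.4°  →  T_A = 1.302 T_B.
Vertical: T_A sin 60° + T_B sin 49.4° = 2080.
Substituting the horizontal relation into the vertical equation gives 1.886 T_B = 2080, so T_B = 1102 N.

T_B ≈ 1100 N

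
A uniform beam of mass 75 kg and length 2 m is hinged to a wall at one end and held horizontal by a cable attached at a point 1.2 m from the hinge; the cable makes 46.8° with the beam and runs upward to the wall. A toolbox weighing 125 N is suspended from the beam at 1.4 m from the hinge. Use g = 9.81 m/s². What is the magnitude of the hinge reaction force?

|H| ≈ 720 N

Take torques about the hinge: T sin 46.8° · 1.2 = 75×9.81×1 + 125×1.4 = 910.75 N·m.
So T = 910.75 / (0.7290 × 1.2) = 1041.1 N.
ΣF_x = 0: H_x = T cos 46.8° = 712.71 N.
ΣF_y = 0: H_y = (75×9.81 + 125) − T sin 46.8° = 860.75 − 758.96 = 101.79 N.
|H| = √(H_x² + H_y²) = √((712.71)² + (101.79)²) = 719.94 N.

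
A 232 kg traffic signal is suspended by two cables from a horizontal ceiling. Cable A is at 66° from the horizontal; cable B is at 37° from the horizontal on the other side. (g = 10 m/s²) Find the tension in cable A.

T_A ≈ 1900 N

Weight W = 232 × 10 = 2320 N acts straight down.
Horizontal: T_A cos 66° = T_B cos 37°  →  T_B = 0.5093 T_A.
Vertical: T_A sin 66° + T_B sin 37° = 2320.
Substituting the horizontal relation into the vertical equation gives 1.22 T_A = 2320, so T_A = 1902 N.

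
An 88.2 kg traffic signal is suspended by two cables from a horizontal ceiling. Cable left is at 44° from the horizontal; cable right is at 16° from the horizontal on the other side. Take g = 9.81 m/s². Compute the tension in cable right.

Weight W = 88.2 × 9.81 = 865.2 N acts straight down.
Horizontal: T_left cos 44° = T_right cos 16°  →  T_left = 1.336 T_right.
Vertical: T_left sin 44° + T_right sin 16° = 865.2.
Substituting the horizontal relation into the vertical equation gives 1.204 T_right = 865.2, so T_right = 718.7 N.

T_right ≈ 719 N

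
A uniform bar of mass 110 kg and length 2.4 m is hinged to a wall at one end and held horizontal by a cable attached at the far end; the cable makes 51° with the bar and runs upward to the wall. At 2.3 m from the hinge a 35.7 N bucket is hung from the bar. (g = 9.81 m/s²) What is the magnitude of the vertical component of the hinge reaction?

Take torques about the hinge: T sin 51° · 2.4 = 110×9.81×1.2 + 35.7×2.3 = 1377 N·m.
So T = 1377 / (0.7771 × 2.4) = 738.29 N.
ΣF_y = 0: H_y = (110×9.81 + 35.7) − T sin 51° = 1114.8 − 573.76 = 541.04 N.

|H_y| ≈ 541 N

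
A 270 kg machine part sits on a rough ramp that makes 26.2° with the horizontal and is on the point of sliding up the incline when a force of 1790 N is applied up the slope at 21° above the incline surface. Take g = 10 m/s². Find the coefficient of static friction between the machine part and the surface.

μ ≈ 0.269

On the verge of sliding up the incline, friction is at its maximum μN and acts down the slope.
Perpendicular to incline: N = W cos 26.2° − P sin 21° = 2423 − 641.5 = 1781 N.
Along incline: P cos 21° − μN = W sin 26.2° → μ = −(W sin 26.2° − P cos 21°) / N = 0.269.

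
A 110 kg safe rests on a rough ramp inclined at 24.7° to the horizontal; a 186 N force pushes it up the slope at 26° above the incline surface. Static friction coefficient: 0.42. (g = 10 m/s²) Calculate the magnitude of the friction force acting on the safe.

f ≈ 292 N

Axes along / perpendicular to the incline. W sin 24.7° = 459.7 N down-slope; W cos 24.7° = 999.4 N into the surface.
Perpendicular: N = W cos 24.7° − P sin 26° = 999.4 − 81.54 = 917.8 N.
Along incline: P cos 26° + f = W sin 24.7° (friction acts up-slope) → f = 459.7 − 167.2 = 292.5 N.
|f| = 292.5 N ≤ μN = 385.5 N, so the safe is indeed static.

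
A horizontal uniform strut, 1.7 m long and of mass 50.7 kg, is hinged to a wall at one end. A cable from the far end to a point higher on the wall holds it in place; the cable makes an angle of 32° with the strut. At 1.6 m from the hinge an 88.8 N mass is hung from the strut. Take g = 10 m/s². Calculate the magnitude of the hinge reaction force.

|H| ≈ 598 N

Take torques about the hinge: T sin 32° · 1.7 = 50.7×10×0.85 + 88.8×1.6 = 573.03 N·m.
So T = 573.03 / (0.5299 × 1.7) = 636.09 N.
ΣF_x = 0: H_x = T cos 32° = 539.44 N.
ΣF_y = 0: H_y = (50.7×10 + 88.8) − T sin 32° = 595.8 − 337.08 = 258.72 N.
|H| = √(H_x² + H_y²) = √((539.44)² + (258.72)²) = 598.27 N.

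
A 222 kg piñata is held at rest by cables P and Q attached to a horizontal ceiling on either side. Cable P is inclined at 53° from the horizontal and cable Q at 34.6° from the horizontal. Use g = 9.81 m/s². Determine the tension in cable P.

T_P ≈ 1790 N

Weight W = 222 × 9.81 = 2178 N acts straight down.
Horizontal: T_P cos 53° = T_Q cos 34.6°  →  T_Q = 0.7311 T_P.
Vertical: T_P sin 53° + T_Q sin 34.6° = 2178.
Substituting the horizontal relation into the vertical equation gives 1.214 T_P = 2178, so T_P = 1794 N.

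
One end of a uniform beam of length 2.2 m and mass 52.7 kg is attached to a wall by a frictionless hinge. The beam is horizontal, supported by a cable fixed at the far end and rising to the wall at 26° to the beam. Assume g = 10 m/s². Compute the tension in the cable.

Take torques about the hinge: T sin 26° · 2.2 = 52.7×10×1.1 = 579.7 N·m.
So T = 579.7 / (0.4384 × 2.2) = 601.09 N.

T ≈ 601 N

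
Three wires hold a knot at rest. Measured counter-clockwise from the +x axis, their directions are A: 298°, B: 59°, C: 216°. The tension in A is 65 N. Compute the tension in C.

T_C ≈ 143 N

Resolve: ΣF_x = 65 cos 298° + T_B cos 59° + T_C cos 216° = 0.
        ΣF_y = 65 sin 298° + T_B sin 59° + T_C sin 216° = 0.
The known terms sum to (30.52, -57.39) N, so 0.5150 T_B − 0.8090 T_C = -30.52 and 0.8572 T_B − 0.5878 T_C = 57.39.
Solving simultaneously: T_B = 164.7 N, T_C = 142.6 N.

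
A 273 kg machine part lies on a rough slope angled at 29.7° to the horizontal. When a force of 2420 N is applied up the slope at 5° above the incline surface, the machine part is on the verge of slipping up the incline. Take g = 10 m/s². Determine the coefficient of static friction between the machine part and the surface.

On the verge of sliding up the incline, friction is at its maximum μN and acts down the slope.
Perpendicular to incline: N = W cos 29.7° − P sin 5° = 2371 − 210.9 = 2160 N.
Along incline: P cos 5° − μN = W sin 29.7° → μ = −(W sin 29.7° − P cos 5°) / N = 0.4898.

μ ≈ 0.490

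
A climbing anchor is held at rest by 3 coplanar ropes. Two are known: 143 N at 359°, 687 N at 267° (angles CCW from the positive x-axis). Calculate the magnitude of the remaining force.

F ≈ 697 N

Sum the known components: ΣF_x = 107 N, ΣF_y = -688.6 N.
For equilibrium the remaining force must supply (−ΣF_x, −ΣF_y) = (-107, 688.6) N.
Magnitude = √((-107)² + (688.6)²) = 696.8 N; direction = atan2(688.6, -107) = 98.8°.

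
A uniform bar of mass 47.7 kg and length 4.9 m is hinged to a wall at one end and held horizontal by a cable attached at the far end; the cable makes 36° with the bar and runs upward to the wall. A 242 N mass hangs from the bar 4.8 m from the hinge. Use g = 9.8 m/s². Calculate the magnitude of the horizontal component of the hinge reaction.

Take torques about the hinge: T sin 36° · 4.9 = 47.7×9.8×2.45 + 242×4.8 = 2306.9 N·m.
So T = 2306.9 / (0.5878 × 4.9) = 800.96 N.
ΣF_x = 0: H_x = T cos 36° = 647.99 N.

H_x ≈ 648 N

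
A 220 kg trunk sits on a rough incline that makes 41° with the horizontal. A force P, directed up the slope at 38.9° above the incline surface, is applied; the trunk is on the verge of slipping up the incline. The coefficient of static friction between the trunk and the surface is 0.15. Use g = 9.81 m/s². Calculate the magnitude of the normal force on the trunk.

N ≈ 434 N

On the verge of sliding up the incline, friction equals μN and acts down the slope.
Perpendicular: N + P sin 38.9° = W cos 41° = 1629 N.
Along incline: P cos 38.9° = W sin 41° + μN  with W sin 41° = 1416 N.
Solving the pair for P and N: P = 1903 N, N = 433.8 N (and f = μN = 65.07 N).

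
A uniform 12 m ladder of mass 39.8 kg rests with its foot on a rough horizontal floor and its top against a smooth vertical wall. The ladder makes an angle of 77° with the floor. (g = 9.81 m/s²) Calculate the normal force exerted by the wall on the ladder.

N_wall ≈ 45.1 N

Torques about the foot: N_wall · 12 sin 77° = 39.8×9.81×6 cos 77° → N_wall = 45.07 N.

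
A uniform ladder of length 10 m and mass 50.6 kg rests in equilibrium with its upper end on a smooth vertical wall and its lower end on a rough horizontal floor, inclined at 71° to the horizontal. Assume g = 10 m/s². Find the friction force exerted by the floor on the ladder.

f ≈ 87.1 N

Torques about the foot: N_wall · 10 sin 71° = 50.6×10×5 cos 71° → N_wall = 87.115 N.
ΣF_x = 0: f_floor = N_wall = 87.115 N.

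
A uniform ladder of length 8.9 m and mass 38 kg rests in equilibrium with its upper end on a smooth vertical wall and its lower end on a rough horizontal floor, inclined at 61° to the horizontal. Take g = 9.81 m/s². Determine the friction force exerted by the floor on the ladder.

Torques about the foot: N_wall · 8.9 sin 61° = 38×9.81×4.45 cos 61° → N_wall = 103.32 N.
ΣF_x = 0: f_floor = N_wall = 103.32 N.

f ≈ 103 N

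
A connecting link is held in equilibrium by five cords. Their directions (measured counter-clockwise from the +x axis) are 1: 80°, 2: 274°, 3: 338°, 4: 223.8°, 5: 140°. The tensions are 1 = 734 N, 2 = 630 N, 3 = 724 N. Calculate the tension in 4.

Resolve: ΣF_x = 734 cos 80° + 630 cos 274° + 724 cos 338° + T_4 cos 223.8° + T_5 cos 140° = 0.
        ΣF_y = 734 sin 80° + 630 sin 274° + 724 sin 338° + T_4 sin 223.8° + T_5 sin 140° = 0.
The known terms sum to (842.7, -176.8) N, so -0.7218 T_4 − 0.7660 T_5 = -842.7 and -0.6921 T_4 + 0.6428 T_5 = 176.8.
Solving simultaneously: T_4 = 408.6 N, T_5 = 715.1 N.

T_4 ≈ 409 N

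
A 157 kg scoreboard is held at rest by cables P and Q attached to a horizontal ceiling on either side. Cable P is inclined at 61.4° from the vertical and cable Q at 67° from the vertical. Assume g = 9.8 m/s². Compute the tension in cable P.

T_P ≈ 1810 N

Angles from the horizontal: cable P is 90° − 61.4° = 28.6°, cable Q is 90° − 67° = 23°.
Weight W = 157 × 9.8 = 1539 N acts straight down.
Horizontal: T_P cos 28.6° = T_Q cos 23°  →  T_Q = 0.9538 T_P.
Vertical: T_P sin 28.6° + T_Q sin 23° = 1539.
Substituting the horizontal relation into the vertical equation gives 0.8514 T_P = 1539, so T_P = 1807 N.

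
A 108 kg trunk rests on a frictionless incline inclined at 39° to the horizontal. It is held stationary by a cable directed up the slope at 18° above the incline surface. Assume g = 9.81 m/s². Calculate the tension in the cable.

T ≈ 701 N

Take axes along and perpendicular to the incline. Weight components: W sin 39° = 666.8 N down-slope, W cos 39° = 823.4 N into the surface.
Along incline: T cos 18° = W sin 39° → T = 701.1 N.
Perpendicular: N = W cos 39° − T sin 18° = 606.7 N.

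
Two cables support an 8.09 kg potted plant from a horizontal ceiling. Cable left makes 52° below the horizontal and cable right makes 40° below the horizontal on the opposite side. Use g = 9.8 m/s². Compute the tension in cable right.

T_right ≈ 48.8 N

Weight W = 8.09 × 9.8 = 79.28 N acts straight down.
Horizontal: T_left cos 52° = T_right cos 40°  →  T_left = 1.244 T_right.
Vertical: T_left sin 52° + T_right sin 40° = 79.28.
Substituting the horizontal relation into the vertical equation gives 1.623 T_right = 79.28, so T_right = 48.84 N.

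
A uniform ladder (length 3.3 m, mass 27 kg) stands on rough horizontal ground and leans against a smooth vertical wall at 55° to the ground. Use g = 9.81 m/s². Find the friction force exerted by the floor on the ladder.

f ≈ 92.7 N

Torques about the foot: N_wall · 3.3 sin 55° = 27×9.81×1.65 cos 55° → N_wall = 92.732 N.
ΣF_x = 0: f_floor = N_wall = 92.732 N.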